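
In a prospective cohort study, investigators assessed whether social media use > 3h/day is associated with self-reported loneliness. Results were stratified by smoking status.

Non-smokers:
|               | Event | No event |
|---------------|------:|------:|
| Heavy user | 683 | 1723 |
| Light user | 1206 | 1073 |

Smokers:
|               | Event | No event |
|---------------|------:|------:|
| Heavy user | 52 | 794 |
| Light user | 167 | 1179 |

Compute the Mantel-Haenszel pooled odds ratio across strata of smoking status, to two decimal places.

OR_MH = Σ(aᵢdᵢ/nᵢ) / Σ(bᵢcᵢ/nᵢ), where nᵢ is the stratum total.
Stratum 1 (Non-smokers): n = 4685; a·d/n = 683·1073/4685 = 156.4267; b·c/n = 1723·1206/4685 = 443.5300
Stratum 2 (Smokers): n = 2192; a·d/n = 52·1179/2192 = 27.9690; b·c/n = 794·167/2192 = 60.4918
OR_MH = (156.4267 + 27.9690) / (443.5300 + 60.4918) = 184.3957 / 504.0218 = 0.36585

0.37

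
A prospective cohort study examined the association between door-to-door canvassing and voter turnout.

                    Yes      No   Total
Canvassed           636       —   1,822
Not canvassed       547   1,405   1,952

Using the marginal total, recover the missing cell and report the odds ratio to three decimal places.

1.377

The missing cell is in the exposed row: 1822 − 636 = 1186.
So a = 636, b = 1186, c = 547, d = 1405.
OR = (a·d)/(b·c) = (636 × 1405) / (1186 × 547) = 893580 / 648742 = 1.37740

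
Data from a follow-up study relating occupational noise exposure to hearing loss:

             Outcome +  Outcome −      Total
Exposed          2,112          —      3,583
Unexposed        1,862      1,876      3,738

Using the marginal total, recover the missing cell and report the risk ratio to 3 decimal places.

1.183

The missing cell is in the exposed row: 3583 − 2112 = 1471.
So a = 2112, b = 1471, c = 1862, d = 1876.
RR = [a/(a+b)] / [c/(c+d)] = (2112/3583) / (1862/3738) = 0.58945/0.49813 = 1.18333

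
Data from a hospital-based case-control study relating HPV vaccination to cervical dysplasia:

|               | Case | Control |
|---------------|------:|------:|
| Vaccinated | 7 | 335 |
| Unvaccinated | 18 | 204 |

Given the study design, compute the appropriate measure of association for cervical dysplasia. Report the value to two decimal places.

Cells: a = 7, b = 335, c = 18, d = 204.
This is a hospital-based case-control study: participants were sampled on outcome status, so risks in the source population cannot be estimated directly — relative risk is not valid here. The odds ratio is the appropriate measure.
OR = (a·d)/(b·c) = (7 × 204) / (335 × 18) = 1428 / 6030 = 0.23682

0.24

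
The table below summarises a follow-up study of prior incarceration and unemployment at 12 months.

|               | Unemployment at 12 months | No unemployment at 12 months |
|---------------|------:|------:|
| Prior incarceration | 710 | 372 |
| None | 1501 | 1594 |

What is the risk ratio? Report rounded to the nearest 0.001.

Cells: a = 710, b = 372, c = 1501, d = 1594.
Risk in exposed = 710/1082 = 0.65619; risk in unexposed = 1501/3095 = 0.48498.
RR = 0.65619 / 0.48498 = 1.35304
The risk among the exposed is 1.35 times that among the unexposed.

1.353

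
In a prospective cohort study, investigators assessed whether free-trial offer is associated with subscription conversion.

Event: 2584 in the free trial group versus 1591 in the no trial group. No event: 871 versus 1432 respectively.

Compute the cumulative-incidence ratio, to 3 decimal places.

From the description: a = 2584, b = 871, c = 1591, d = 1432.
Risk in exposed = 2584/3455 = 0.74790; risk in unexposed = 1591/3023 = 0.52630.
RR = 0.74790 / 0.52630 = 1.42106
The risk among the exposed is 1.42 times that among the unexposed.

1.421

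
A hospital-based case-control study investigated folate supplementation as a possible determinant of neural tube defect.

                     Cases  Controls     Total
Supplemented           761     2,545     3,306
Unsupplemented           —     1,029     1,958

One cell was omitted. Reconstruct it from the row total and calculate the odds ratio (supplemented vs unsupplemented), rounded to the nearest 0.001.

0.331

The missing cell is in the unexposed row: 1958 − 1029 = 929.
So a = 761, b = 2545, c = 929, d = 1029.
OR = (a·d)/(b·c) = (761 × 1029) / (2545 × 929) = 783069 / 2364305 = 0.33120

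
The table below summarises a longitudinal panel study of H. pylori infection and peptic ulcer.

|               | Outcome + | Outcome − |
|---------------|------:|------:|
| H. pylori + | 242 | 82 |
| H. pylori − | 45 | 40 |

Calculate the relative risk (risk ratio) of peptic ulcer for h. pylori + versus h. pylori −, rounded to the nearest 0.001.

Cells: a = 242, b = 82, c = 45, d = 40.
Risk in exposed = 242/324 = 0.74691; risk in unexposed = 45/85 = 0.52941.
RR = 0.74691 / 0.52941 = 1.41084
The risk among the exposed is 1.41 times that among the unexposed.

1.411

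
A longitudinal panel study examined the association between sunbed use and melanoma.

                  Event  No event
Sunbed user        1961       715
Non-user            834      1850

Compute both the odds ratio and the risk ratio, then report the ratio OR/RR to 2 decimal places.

2.58

Cells: a = 1961, b = 715, c = 834, d = 1850.
OR = (1961·1850)/(715·834) = 3627850/596310 = 6.08383
Risk in exposed = 1961/2676 = 0.73281; risk in unexposed = 834/2684 = 0.31073; RR = 2.35835
OR/RR = 6.08383 / 2.35835 = 2.57970
The outcome is not rare, so the OR lies further from 1 than the RR.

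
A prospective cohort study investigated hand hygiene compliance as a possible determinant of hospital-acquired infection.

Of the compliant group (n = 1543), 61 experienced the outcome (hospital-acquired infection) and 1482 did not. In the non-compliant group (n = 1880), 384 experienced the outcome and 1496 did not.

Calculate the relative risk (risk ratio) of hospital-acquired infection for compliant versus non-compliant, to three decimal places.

From the description: a = 61, b = 1482, c = 384, d = 1496.
Risk in exposed = 61/1543 = 0.03953; risk in unexposed = 384/1880 = 0.20426.
RR = 0.03953 / 0.20426 = 0.19355
The risk is 81% lower among the exposed than among the unexposed.

0.194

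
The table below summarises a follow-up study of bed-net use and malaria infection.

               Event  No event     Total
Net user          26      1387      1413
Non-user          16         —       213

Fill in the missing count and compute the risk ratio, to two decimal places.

0.24

The missing cell is in the unexposed row: 213 − 16 = 197.
So a = 26, b = 1387, c = 16, d = 197.
RR = [a/(a+b)] / [c/(c+d)] = (26/1413) / (16/213) = 0.01840/0.07512 = 0.24496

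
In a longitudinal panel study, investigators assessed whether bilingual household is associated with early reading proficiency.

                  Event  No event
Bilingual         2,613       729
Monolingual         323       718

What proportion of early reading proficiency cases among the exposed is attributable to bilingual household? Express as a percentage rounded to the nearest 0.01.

Cells: a = 2613, b = 729, c = 323, d = 718.
Risk in exposed = 2613/3342 = 0.78187; risk in unexposed = 323/1041 = 0.31028.
RR = 0.78187/0.31028 = 2.51989
AR% = (RR − 1)/RR × 100 = (2.51989 − 1)/2.51989 × 100 = 60.3157%

60.32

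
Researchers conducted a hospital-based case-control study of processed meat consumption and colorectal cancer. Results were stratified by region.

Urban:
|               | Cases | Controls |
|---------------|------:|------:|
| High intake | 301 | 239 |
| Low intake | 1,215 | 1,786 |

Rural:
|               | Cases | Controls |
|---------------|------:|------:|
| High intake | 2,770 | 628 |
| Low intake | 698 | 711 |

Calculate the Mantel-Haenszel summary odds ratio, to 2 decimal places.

OR_MH = Σ(aᵢdᵢ/nᵢ) / Σ(bᵢcᵢ/nᵢ), where nᵢ is the stratum total.
Stratum 1 (Urban): n = 3541; a·d/n = 301·1786/3541 = 151.8176; b·c/n = 239·1215/3541 = 82.0065
Stratum 2 (Rural): n = 4807; a·d/n = 2770·711/4807 = 409.7088; b·c/n = 628·698/4807 = 91.1887
OR_MH = (151.8176 + 409.7088) / (82.0065 + 91.1887) = 561.5263 / 173.1952 = 3.24216

3.24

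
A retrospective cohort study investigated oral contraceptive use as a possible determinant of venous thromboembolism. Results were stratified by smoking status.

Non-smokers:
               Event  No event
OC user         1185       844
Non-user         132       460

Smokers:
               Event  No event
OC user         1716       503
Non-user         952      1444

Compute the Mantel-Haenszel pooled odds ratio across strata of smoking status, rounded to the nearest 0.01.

OR_MH = Σ(aᵢdᵢ/nᵢ) / Σ(bᵢcᵢ/nᵢ), where nᵢ is the stratum total.
Stratum 1 (Non-smokers): n = 2621; a·d/n = 1185·460/2621 = 207.9741; b·c/n = 844·132/2621 = 42.5059
Stratum 2 (Smokers): n = 4615; a·d/n = 1716·1444/4615 = 536.9239; b·c/n = 503·952/4615 = 103.7608
OR_MH = (207.9741 + 536.9239) / (42.5059 + 103.7608) = 744.8980 / 146.2667 = 5.09274

5.09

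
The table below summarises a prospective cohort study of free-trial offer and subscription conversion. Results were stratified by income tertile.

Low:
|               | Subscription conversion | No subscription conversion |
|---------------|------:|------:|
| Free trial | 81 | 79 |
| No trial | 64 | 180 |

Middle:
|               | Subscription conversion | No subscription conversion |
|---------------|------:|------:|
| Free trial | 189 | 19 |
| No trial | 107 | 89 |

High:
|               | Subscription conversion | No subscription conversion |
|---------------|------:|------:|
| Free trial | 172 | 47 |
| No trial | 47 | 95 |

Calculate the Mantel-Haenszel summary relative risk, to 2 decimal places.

RR_MH = Σ(aᵢ·n₀ᵢ/nᵢ) / Σ(cᵢ·n₁ᵢ/nᵢ), with n₁ᵢ = aᵢ+bᵢ (exposed), n₀ᵢ = cᵢ+dᵢ (unexposed), nᵢ = n₁ᵢ+n₀ᵢ.
Stratum 1 (Low): n₁ = 160, n₀ = 244, n = 404; a·n₀/n = 81·244/404 = 48.9208; c·n₁/n = 64·160/404 = 25.3465
Stratum 2 (Middle): n₁ = 208, n₀ = 196, n = 404; a·n₀/n = 189·196/404 = 91.6931; c·n₁/n = 107·208/404 = 55.0891
Stratum 3 (High): n₁ = 219, n₀ = 142, n = 361; a·n₀/n = 172·142/361 = 67.6565; c·n₁/n = 47·219/361 = 28.5125
RR_MH = (48.9208 + 91.6931 + 67.6565) / (25.3465 + 55.0891 + 28.5125) = 208.2704 / 108.9481 = 1.91165

1.91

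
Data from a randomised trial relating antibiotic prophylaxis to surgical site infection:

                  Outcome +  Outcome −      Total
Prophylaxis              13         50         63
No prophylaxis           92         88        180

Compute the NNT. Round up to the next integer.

4

Risk in treated group = 13/63 = 0.20635; risk in control = 92/180 = 0.51111.
Absolute risk reduction = 0.51111 − 0.20635 = 0.30476
NNT = 1 / ARR = 1 / 0.30476 = 3.281 → round up → 4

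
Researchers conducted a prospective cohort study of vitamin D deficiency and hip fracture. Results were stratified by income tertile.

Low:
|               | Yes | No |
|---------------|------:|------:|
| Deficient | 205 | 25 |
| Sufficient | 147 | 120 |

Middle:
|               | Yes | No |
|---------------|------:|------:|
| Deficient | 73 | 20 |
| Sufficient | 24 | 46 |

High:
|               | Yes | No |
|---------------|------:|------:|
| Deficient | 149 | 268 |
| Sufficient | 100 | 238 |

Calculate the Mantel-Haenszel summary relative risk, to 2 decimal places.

RR_MH = Σ(aᵢ·n₀ᵢ/nᵢ) / Σ(cᵢ·n₁ᵢ/nᵢ), with n₁ᵢ = aᵢ+bᵢ (exposed), n₀ᵢ = cᵢ+dᵢ (unexposed), nᵢ = n₁ᵢ+n₀ᵢ.
Stratum 1 (Low): n₁ = 230, n₀ = 267, n = 497; a·n₀/n = 205·267/497 = 110.1308; c·n₁/n = 147·230/497 = 68.0282
Stratum 2 (Middle): n₁ = 93, n₀ = 70, n = 163; a·n₀/n = 73·70/163 = 31.3497; c·n₁/n = 24·93/163 = 13.6933
Stratum 3 (High): n₁ = 417, n₀ = 338, n = 755; a·n₀/n = 149·338/755 = 66.7046; c·n₁/n = 100·417/755 = 55.2318
RR_MH = (110.1308 + 31.3497 + 66.7046) / (68.0282 + 13.6933 + 55.2318) = 208.1851 / 136.9532 = 1.52012

1.52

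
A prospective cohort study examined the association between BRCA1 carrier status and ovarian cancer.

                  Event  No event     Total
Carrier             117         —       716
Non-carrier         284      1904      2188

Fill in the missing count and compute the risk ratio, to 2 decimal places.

1.26

The missing cell is in the exposed row: 716 − 117 = 599.
So a = 117, b = 599, c = 284, d = 1904.
RR = [a/(a+b)] / [c/(c+d)] = (117/716) / (284/2188) = 0.16341/0.12980 = 1.25893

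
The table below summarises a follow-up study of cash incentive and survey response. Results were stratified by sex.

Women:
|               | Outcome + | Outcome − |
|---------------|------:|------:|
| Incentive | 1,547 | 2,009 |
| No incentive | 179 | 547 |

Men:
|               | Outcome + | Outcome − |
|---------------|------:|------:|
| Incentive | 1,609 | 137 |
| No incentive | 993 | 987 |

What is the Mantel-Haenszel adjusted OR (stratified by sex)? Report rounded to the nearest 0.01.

5.18

OR_MH = Σ(aᵢdᵢ/nᵢ) / Σ(bᵢcᵢ/nᵢ), where nᵢ is the stratum total.
Stratum 1 (Women): n = 4282; a·d/n = 1547·547/4282 = 197.6200; b·c/n = 2009·179/4282 = 83.9820
Stratum 2 (Men): n = 3726; a·d/n = 1609·987/3726 = 426.2166; b·c/n = 137·993/3726 = 36.5113
OR_MH = (197.6200 + 426.2166) / (83.9820 + 36.5113) = 623.8366 / 120.4933 = 5.17736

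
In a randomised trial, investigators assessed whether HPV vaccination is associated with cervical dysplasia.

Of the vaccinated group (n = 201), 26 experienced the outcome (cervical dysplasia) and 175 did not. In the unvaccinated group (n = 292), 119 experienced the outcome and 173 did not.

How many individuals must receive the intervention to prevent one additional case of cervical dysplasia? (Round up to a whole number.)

4

Risk in treated group = 26/201 = 0.12935; risk in control = 119/292 = 0.40753.
Absolute risk reduction = 0.40753 − 0.12935 = 0.27818
NNT = 1 / ARR = 1 / 0.27818 = 3.595 → round up → 4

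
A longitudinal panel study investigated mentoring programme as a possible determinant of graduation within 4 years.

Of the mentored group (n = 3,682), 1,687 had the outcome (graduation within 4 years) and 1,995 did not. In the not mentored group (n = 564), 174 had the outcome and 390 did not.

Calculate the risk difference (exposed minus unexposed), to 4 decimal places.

0.1497

From the description: a = 1687, b = 1995, c = 174, d = 390.
Risk in exposed = 1687/3682 = 0.458175; risk in unexposed = 174/564 = 0.308511.
Risk difference = 0.458175 − 0.308511 = 0.149664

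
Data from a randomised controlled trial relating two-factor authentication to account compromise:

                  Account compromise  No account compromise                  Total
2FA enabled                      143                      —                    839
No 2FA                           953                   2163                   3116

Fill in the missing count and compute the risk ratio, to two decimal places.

The missing cell is in the exposed row: 839 − 143 = 696.
So a = 143, b = 696, c = 953, d = 2163.
RR = [a/(a+b)] / [c/(c+d)] = (143/839) / (953/3116) = 0.17044/0.30584 = 0.55729

0.56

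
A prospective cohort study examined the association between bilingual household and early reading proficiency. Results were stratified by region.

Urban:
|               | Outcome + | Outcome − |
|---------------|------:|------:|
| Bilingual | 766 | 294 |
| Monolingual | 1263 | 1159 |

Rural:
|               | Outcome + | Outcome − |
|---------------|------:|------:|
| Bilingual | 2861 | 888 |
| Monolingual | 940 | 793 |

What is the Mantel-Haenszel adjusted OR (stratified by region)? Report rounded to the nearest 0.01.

2.58

OR_MH = Σ(aᵢdᵢ/nᵢ) / Σ(bᵢcᵢ/nᵢ), where nᵢ is the stratum total.
Stratum 1 (Urban): n = 3482; a·d/n = 766·1159/3482 = 254.9667; b·c/n = 294·1263/3482 = 106.6404
Stratum 2 (Rural): n = 5482; a·d/n = 2861·793/5482 = 413.8586; b·c/n = 888·940/5482 = 152.2656
OR_MH = (254.9667 + 413.8586) / (106.6404 + 152.2656) = 668.8253 / 258.9060 = 2.58327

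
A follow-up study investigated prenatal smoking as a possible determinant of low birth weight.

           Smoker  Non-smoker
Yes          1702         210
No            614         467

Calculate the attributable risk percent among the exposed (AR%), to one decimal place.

57.8

Reading the table with exposure as columns: a = 1702 (Smoker, case), b = 614 (Smoker, non-case), c = 210 (Non-smoker, case), d = 467.
Risk in exposed = 1702/2316 = 0.73489; risk in unexposed = 210/677 = 0.31019.
RR = 0.73489/0.31019 = 2.36914
AR% = (RR − 1)/RR × 100 = (2.36914 − 1)/2.36914 × 100 = 57.7906%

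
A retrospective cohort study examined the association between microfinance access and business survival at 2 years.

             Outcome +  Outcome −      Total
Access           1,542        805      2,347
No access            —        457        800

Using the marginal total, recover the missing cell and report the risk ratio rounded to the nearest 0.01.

The missing cell is in the unexposed row: 800 − 457 = 343.
So a = 1542, b = 805, c = 343, d = 457.
RR = [a/(a+b)] / [c/(c+d)] = (1542/2347) / (343/800) = 0.65701/0.42875 = 1.53238

1.53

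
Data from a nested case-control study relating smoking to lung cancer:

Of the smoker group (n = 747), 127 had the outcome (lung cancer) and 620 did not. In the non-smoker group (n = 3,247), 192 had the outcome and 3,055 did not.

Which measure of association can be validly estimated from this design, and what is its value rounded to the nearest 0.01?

3.26

From the description: a = 127, b = 620, c = 192, d = 3055.
This is a nested case-control study: participants were sampled on outcome status, so risks in the source population cannot be estimated directly — relative risk is not valid here. The odds ratio is the appropriate measure.
OR = (a·d)/(b·c) = (127 × 3055) / (620 × 192) = 387985 / 119040 = 3.25928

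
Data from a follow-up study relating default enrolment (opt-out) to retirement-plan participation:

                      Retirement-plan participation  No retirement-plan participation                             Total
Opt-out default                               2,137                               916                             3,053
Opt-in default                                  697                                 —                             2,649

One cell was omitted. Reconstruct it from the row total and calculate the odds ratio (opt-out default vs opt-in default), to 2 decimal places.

6.53

The missing cell is in the unexposed row: 2649 − 697 = 1952.
So a = 2137, b = 916, c = 697, d = 1952.
OR = (a·d)/(b·c) = (2137 × 1952) / (916 × 697) = 4171424 / 638452 = 6.53365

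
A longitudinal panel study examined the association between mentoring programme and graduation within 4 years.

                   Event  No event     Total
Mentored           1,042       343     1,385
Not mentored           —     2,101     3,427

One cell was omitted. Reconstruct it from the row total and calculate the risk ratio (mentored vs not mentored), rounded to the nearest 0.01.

The missing cell is in the unexposed row: 3427 − 2101 = 1326.
So a = 1042, b = 343, c = 1326, d = 2101.
RR = [a/(a+b)] / [c/(c+d)] = (1042/1385) / (1326/3427) = 0.75235/0.38693 = 1.94441

1.94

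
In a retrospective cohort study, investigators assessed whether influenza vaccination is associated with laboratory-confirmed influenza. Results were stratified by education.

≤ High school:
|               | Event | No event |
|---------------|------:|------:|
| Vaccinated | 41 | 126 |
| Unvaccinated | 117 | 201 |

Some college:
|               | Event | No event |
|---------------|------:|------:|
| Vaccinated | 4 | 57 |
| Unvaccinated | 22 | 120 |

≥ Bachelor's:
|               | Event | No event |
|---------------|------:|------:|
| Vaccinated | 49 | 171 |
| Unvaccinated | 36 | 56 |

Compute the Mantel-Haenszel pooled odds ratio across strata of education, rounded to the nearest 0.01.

0.50

OR_MH = Σ(aᵢdᵢ/nᵢ) / Σ(bᵢcᵢ/nᵢ), where nᵢ is the stratum total.
Stratum 1 (≤ High school): n = 485; a·d/n = 41·201/485 = 16.9918; b·c/n = 126·117/485 = 30.3959
Stratum 2 (Some college): n = 203; a·d/n = 4·120/203 = 2.3645; b·c/n = 57·22/203 = 6.1773
Stratum 3 (≥ Bachelor's): n = 312; a·d/n = 49·56/312 = 8.7949; b·c/n = 171·36/312 = 19.7308
OR_MH = (16.9918 + 2.3645 + 8.7949) / (30.3959 + 6.1773 + 19.7308) = 28.1512 / 56.3040 = 0.49999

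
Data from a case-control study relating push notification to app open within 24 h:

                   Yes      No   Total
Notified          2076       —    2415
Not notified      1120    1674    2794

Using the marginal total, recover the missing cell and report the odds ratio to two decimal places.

9.15

The missing cell is in the exposed row: 2415 − 2076 = 339.
So a = 2076, b = 339, c = 1120, d = 1674.
OR = (a·d)/(b·c) = (2076 × 1674) / (339 × 1120) = 3475224 / 379680 = 9.15303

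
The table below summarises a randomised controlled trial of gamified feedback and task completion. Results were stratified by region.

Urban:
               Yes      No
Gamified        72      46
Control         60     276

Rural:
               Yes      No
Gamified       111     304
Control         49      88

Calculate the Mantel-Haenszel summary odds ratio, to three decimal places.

OR_MH = Σ(aᵢdᵢ/nᵢ) / Σ(bᵢcᵢ/nᵢ), where nᵢ is the stratum total.
Stratum 1 (Urban): n = 454; a·d/n = 72·276/454 = 43.7709; b·c/n = 46·60/454 = 6.0793
Stratum 2 (Rural): n = 552; a·d/n = 111·88/552 = 17.6957; b·c/n = 304·49/552 = 26.9855
OR_MH = (43.7709 + 17.6957) / (6.0793 + 26.9855) = 61.4666 / 33.0648 = 1.85897

1.859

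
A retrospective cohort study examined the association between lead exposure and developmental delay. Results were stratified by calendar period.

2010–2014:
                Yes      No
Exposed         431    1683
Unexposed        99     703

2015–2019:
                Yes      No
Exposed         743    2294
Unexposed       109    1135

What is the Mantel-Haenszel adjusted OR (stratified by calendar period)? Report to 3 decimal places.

OR_MH = Σ(aᵢdᵢ/nᵢ) / Σ(bᵢcᵢ/nᵢ), where nᵢ is the stratum total.
Stratum 1 (2010–2014): n = 2916; a·d/n = 431·703/2916 = 103.9071; b·c/n = 1683·99/2916 = 57.1389
Stratum 2 (2015–2019): n = 4281; a·d/n = 743·1135/4281 = 196.9879; b·c/n = 2294·109/4281 = 58.4083
OR_MH = (103.9071 + 196.9879) / (57.1389 + 58.4083) = 300.8949 / 115.5472 = 2.60409

2.604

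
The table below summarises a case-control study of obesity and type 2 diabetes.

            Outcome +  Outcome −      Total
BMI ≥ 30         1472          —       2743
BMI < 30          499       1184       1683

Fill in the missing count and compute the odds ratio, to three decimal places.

2.748

The missing cell is in the exposed row: 2743 − 1472 = 1271.
So a = 1472, b = 1271, c = 499, d = 1184.
OR = (a·d)/(b·c) = (1472 × 1184) / (1271 × 499) = 1742848 / 634229 = 2.74798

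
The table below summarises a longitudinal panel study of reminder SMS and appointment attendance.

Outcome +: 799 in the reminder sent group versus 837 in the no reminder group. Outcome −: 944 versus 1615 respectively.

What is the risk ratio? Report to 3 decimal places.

1.343

From the description: a = 799, b = 944, c = 837, d = 1615.
Risk in exposed = 799/1743 = 0.45841; risk in unexposed = 837/2452 = 0.34135.
RR = 0.45841 / 0.34135 = 1.34290
The risk among the exposed is 1.34 times that among the unexposed.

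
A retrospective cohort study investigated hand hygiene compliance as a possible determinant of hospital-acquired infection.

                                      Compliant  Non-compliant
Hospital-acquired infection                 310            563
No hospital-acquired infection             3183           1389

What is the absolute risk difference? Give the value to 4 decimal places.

Reading the table with exposure as columns: a = 310 (Compliant, case), b = 3183 (Compliant, non-case), c = 563 (Non-compliant, case), d = 1389.
Risk in exposed = 310/3493 = 0.088749; risk in unexposed = 563/1952 = 0.288422.
Risk difference = 0.088749 − 0.288422 = -0.199673

-0.1997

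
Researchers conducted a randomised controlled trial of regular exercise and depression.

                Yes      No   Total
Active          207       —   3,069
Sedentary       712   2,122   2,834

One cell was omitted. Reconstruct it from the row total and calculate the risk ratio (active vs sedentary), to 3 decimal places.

The missing cell is in the exposed row: 3069 − 207 = 2862.
So a = 207, b = 2862, c = 712, d = 2122.
RR = [a/(a+b)] / [c/(c+d)] = (207/3069) / (712/2834) = 0.06745/0.25124 = 0.26847

0.268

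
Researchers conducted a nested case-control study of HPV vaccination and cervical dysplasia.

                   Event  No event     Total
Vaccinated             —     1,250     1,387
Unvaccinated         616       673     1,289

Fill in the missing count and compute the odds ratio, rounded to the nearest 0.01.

0.12

The missing cell is in the exposed row: 1387 − 1250 = 137.
So a = 137, b = 1250, c = 616, d = 673.
OR = (a·d)/(b·c) = (137 × 673) / (1250 × 616) = 92201 / 770000 = 0.11974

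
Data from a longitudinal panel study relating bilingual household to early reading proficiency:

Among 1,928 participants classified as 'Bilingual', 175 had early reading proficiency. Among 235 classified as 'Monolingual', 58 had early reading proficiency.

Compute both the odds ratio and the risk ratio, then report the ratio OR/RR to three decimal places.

From the description: a = 175, b = 1753, c = 58, d = 177.
OR = (175·177)/(1753·58) = 30975/101674 = 0.30465
Risk in exposed = 175/1928 = 0.09077; risk in unexposed = 58/235 = 0.24681; RR = 0.36777
OR/RR = 0.30465 / 0.36777 = 0.82838
The outcome is not rare, so the OR lies further from 1 than the RR.

0.828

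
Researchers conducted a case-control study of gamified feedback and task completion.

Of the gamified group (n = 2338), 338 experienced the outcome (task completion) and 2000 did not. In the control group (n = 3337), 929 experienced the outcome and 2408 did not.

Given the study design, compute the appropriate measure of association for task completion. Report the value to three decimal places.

0.438

From the description: a = 338, b = 2000, c = 929, d = 2408.
This is a case-control study: participants were sampled on outcome status, so risks in the source population cannot be estimated directly — relative risk is not valid here. The odds ratio is the appropriate measure.
OR = (a·d)/(b·c) = (338 × 2408) / (2000 × 929) = 813904 / 1858000 = 0.43805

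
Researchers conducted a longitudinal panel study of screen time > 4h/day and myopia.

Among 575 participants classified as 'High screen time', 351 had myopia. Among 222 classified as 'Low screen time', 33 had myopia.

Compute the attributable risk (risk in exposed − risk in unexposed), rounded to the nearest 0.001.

0.462

From the description: a = 351, b = 224, c = 33, d = 189.
Risk in exposed = 351/575 = 0.610435; risk in unexposed = 33/222 = 0.148649.
Risk difference = 0.610435 − 0.148649 = 0.461786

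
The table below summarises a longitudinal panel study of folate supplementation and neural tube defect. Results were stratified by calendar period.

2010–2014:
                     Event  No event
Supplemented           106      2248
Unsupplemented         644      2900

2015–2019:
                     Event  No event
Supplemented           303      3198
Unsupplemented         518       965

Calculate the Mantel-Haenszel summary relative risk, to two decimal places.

RR_MH = Σ(aᵢ·n₀ᵢ/nᵢ) / Σ(cᵢ·n₁ᵢ/nᵢ), with n₁ᵢ = aᵢ+bᵢ (exposed), n₀ᵢ = cᵢ+dᵢ (unexposed), nᵢ = n₁ᵢ+n₀ᵢ.
Stratum 1 (2010–2014): n₁ = 2354, n₀ = 3544, n = 5898; a·n₀/n = 106·3544/5898 = 63.6935; c·n₁/n = 644·2354/5898 = 257.0322
Stratum 2 (2015–2019): n₁ = 3501, n₀ = 1483, n = 4984; a·n₀/n = 303·1483/4984 = 90.1583; c·n₁/n = 518·3501/4984 = 363.8680
RR_MH = (63.6935 + 90.1583) / (257.0322 + 363.8680) = 153.8518 / 620.9002 = 0.24779

0.25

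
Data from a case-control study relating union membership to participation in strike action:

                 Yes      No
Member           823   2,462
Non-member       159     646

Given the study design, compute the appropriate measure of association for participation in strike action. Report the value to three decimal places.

Cells: a = 823, b = 2462, c = 159, d = 646.
This is a case-control study: participants were sampled on outcome status, so risks in the source population cannot be estimated directly — relative risk is not valid here. The odds ratio is the appropriate measure.
OR = (a·d)/(b·c) = (823 × 646) / (2462 × 159) = 531658 / 391458 = 1.35815

1.358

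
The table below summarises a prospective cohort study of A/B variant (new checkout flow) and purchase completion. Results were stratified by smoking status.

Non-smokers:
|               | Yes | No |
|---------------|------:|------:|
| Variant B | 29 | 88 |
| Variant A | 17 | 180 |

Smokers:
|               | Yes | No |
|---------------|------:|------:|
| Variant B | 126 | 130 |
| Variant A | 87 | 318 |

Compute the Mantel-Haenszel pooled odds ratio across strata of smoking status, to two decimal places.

3.53

OR_MH = Σ(aᵢdᵢ/nᵢ) / Σ(bᵢcᵢ/nᵢ), where nᵢ is the stratum total.
Stratum 1 (Non-smokers): n = 314; a·d/n = 29·180/314 = 16.6242; b·c/n = 88·17/314 = 4.7643
Stratum 2 (Smokers): n = 661; a·d/n = 126·318/661 = 60.6172; b·c/n = 130·87/661 = 17.1104
OR_MH = (16.6242 + 60.6172) / (4.7643 + 17.1104) = 77.2415 / 21.8748 = 3.53107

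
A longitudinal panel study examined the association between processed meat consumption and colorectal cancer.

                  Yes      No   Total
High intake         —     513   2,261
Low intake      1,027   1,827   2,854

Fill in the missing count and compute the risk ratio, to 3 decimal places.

2.148

The missing cell is in the exposed row: 2261 − 513 = 1748.
So a = 1748, b = 513, c = 1027, d = 1827.
RR = [a/(a+b)] / [c/(c+d)] = (1748/2261) / (1027/2854) = 0.77311/0.35985 = 2.14845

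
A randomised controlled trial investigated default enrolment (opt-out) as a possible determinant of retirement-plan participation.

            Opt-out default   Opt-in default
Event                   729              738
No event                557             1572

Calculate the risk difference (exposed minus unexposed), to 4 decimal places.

Reading the table with exposure as columns: a = 729 (Opt-out default, case), b = 557 (Opt-out default, non-case), c = 738 (Opt-in default, case), d = 1572.
Risk in exposed = 729/1286 = 0.566874; risk in unexposed = 738/2310 = 0.319481.
Risk difference = 0.566874 − 0.319481 = 0.247394

0.2474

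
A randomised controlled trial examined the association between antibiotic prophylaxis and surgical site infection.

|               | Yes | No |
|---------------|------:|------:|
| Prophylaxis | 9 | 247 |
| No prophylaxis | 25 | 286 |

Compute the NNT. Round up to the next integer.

23

Risk in treated group = 9/256 = 0.03516; risk in control = 25/311 = 0.08039.
Absolute risk reduction = 0.08039 − 0.03516 = 0.04523
NNT = 1 / ARR = 1 / 0.04523 = 22.109 → round up → 23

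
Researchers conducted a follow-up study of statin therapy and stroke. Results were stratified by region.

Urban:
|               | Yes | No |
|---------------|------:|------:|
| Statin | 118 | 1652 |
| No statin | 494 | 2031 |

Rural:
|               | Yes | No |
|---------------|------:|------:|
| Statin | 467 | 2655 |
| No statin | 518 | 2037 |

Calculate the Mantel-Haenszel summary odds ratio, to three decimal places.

0.517

OR_MH = Σ(aᵢdᵢ/nᵢ) / Σ(bᵢcᵢ/nᵢ), where nᵢ is the stratum total.
Stratum 1 (Urban): n = 4295; a·d/n = 118·2031/4295 = 55.7993; b·c/n = 1652·494/4295 = 190.0088
Stratum 2 (Rural): n = 5677; a·d/n = 467·2037/5677 = 167.5672; b·c/n = 2655·518/5677 = 242.2565
OR_MH = (55.7993 + 167.5672) / (190.0088 + 242.2565) = 223.3665 / 432.2653 = 0.51673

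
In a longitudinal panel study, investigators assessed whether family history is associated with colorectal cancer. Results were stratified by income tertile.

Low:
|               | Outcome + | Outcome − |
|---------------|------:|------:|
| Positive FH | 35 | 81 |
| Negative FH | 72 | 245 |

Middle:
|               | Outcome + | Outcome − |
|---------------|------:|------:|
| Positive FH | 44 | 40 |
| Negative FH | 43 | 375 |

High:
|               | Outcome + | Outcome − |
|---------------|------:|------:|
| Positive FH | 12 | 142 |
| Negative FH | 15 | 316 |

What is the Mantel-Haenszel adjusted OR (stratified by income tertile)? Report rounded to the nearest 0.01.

OR_MH = Σ(aᵢdᵢ/nᵢ) / Σ(bᵢcᵢ/nᵢ), where nᵢ is the stratum total.
Stratum 1 (Low): n = 433; a·d/n = 35·245/433 = 19.8037; b·c/n = 81·72/433 = 13.4688
Stratum 2 (Middle): n = 502; a·d/n = 44·375/502 = 32.8685; b·c/n = 40·43/502 = 3.4263
Stratum 3 (High): n = 485; a·d/n = 12·316/485 = 7.8186; b·c/n = 142·15/485 = 4.3918
OR_MH = (19.8037 + 32.8685 + 7.8186) / (13.4688 + 3.4263 + 4.3918) = 60.4908 / 21.2869 = 2.84169

2.84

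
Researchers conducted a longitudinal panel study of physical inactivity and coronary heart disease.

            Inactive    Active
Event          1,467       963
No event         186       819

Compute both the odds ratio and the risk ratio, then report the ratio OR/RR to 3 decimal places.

4.084

Reading the table with exposure as columns: a = 1467 (Inactive, case), b = 186 (Inactive, non-case), c = 963 (Active, case), d = 819.
OR = (1467·819)/(186·963) = 1201473/179118 = 6.70772
Risk in exposed = 1467/1653 = 0.88748; risk in unexposed = 963/1782 = 0.54040; RR = 1.64225
OR/RR = 6.70772 / 1.64225 = 4.08447
The outcome is not rare, so the OR lies further from 1 than the RR.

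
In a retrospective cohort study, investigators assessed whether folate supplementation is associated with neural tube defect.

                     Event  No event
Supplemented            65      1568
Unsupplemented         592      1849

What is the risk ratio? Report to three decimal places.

Cells: a = 65, b = 1568, c = 592, d = 1849.
Risk in exposed = 65/1633 = 0.03980; risk in unexposed = 592/2441 = 0.24252.
RR = 0.03980 / 0.24252 = 0.16412
The risk is 84% lower among the exposed than among the unexposed.

0.164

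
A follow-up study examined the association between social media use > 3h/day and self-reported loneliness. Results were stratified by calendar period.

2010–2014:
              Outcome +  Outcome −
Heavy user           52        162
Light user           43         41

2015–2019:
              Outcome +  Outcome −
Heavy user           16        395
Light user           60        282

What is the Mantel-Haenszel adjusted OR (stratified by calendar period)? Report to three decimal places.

0.240

OR_MH = Σ(aᵢdᵢ/nᵢ) / Σ(bᵢcᵢ/nᵢ), where nᵢ is the stratum total.
Stratum 1 (2010–2014): n = 298; a·d/n = 52·41/298 = 7.1544; b·c/n = 162·43/298 = 23.3758
Stratum 2 (2015–2019): n = 753; a·d/n = 16·282/753 = 5.9920; b·c/n = 395·60/753 = 31.4741
OR_MH = (7.1544 + 5.9920) / (23.3758 + 31.4741) = 13.1464 / 54.8499 = 0.23968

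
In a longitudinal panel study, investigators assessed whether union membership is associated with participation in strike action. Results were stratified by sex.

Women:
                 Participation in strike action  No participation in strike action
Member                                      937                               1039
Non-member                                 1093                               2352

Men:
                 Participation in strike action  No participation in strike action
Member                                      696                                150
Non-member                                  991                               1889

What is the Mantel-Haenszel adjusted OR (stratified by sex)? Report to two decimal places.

OR_MH = Σ(aᵢdᵢ/nᵢ) / Σ(bᵢcᵢ/nᵢ), where nᵢ is the stratum total.
Stratum 1 (Women): n = 5421; a·d/n = 937·2352/5421 = 406.5346; b·c/n = 1039·1093/5421 = 209.4866
Stratum 2 (Men): n = 3726; a·d/n = 696·1889/3726 = 352.8567; b·c/n = 150·991/3726 = 39.8953
OR_MH = (406.5346 + 352.8567) / (209.4866 + 39.8953) = 759.3913 / 249.3820 = 3.04509

3.05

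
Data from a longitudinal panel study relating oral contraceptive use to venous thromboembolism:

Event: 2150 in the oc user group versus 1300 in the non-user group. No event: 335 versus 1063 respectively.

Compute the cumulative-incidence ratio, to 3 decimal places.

From the description: a = 2150, b = 335, c = 1300, d = 1063.
Risk in exposed = 2150/2485 = 0.86519; risk in unexposed = 1300/2363 = 0.55015.
RR = 0.86519 / 0.55015 = 1.57265
The risk among the exposed is 1.57 times that among the unexposed.

1.573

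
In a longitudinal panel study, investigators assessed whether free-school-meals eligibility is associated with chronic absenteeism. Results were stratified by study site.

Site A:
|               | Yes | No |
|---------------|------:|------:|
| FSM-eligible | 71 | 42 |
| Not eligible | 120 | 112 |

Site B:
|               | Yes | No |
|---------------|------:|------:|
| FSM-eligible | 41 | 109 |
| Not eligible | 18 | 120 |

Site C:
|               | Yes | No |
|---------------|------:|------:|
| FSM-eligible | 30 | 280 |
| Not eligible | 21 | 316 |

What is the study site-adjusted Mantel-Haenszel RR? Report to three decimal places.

RR_MH = Σ(aᵢ·n₀ᵢ/nᵢ) / Σ(cᵢ·n₁ᵢ/nᵢ), with n₁ᵢ = aᵢ+bᵢ (exposed), n₀ᵢ = cᵢ+dᵢ (unexposed), nᵢ = n₁ᵢ+n₀ᵢ.
Stratum 1 (Site A): n₁ = 113, n₀ = 232, n = 345; a·n₀/n = 71·232/345 = 47.7449; c·n₁/n = 120·113/345 = 39.3043
Stratum 2 (Site B): n₁ = 150, n₀ = 138, n = 288; a·n₀/n = 41·138/288 = 19.6458; c·n₁/n = 18·150/288 = 9.3750
Stratum 3 (Site C): n₁ = 310, n₀ = 337, n = 647; a·n₀/n = 30·337/647 = 15.6260; c·n₁/n = 21·310/647 = 10.0618
RR_MH = (47.7449 + 19.6458 + 15.6260) / (39.3043 + 9.3750 + 10.0618) = 83.0167 / 58.7412 = 1.41326

1.413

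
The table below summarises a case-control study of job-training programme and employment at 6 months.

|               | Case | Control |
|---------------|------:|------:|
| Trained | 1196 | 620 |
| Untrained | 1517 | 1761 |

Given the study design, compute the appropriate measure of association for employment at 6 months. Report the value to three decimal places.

Cells: a = 1196, b = 620, c = 1517, d = 1761.
This is a case-control study: participants were sampled on outcome status, so risks in the source population cannot be estimated directly — relative risk is not valid here. The odds ratio is the appropriate measure.
OR = (a·d)/(b·c) = (1196 × 1761) / (620 × 1517) = 2106156 / 940540 = 2.23931

2.239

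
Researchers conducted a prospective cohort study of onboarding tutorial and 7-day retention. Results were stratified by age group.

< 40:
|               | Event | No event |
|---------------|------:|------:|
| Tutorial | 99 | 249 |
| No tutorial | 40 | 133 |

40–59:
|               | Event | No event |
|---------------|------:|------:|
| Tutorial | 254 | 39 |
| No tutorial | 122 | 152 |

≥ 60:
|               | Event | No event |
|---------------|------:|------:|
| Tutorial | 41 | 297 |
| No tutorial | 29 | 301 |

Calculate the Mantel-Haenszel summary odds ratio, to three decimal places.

2.768

OR_MH = Σ(aᵢdᵢ/nᵢ) / Σ(bᵢcᵢ/nᵢ), where nᵢ is the stratum total.
Stratum 1 (< 40): n = 521; a·d/n = 99·133/521 = 25.2726; b·c/n = 249·40/521 = 19.1171
Stratum 2 (40–59): n = 567; a·d/n = 254·152/567 = 68.0917; b·c/n = 39·122/567 = 8.3915
Stratum 3 (≥ 60): n = 668; a·d/n = 41·301/668 = 18.4746; b·c/n = 297·29/668 = 12.8937
OR_MH = (25.2726 + 68.0917 + 18.4746) / (19.1171 + 8.3915 + 12.8937) = 111.8388 / 40.4023 = 2.76813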